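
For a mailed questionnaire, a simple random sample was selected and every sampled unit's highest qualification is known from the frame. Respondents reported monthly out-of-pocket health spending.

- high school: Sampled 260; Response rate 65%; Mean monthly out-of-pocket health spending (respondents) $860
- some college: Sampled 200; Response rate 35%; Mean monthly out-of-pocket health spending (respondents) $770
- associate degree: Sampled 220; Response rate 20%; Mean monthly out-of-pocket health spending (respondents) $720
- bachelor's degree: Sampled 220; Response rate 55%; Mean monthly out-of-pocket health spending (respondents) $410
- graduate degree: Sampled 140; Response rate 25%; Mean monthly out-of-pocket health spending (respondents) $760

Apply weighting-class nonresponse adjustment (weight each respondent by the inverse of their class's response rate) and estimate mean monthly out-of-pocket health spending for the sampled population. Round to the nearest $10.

$700

Weighting each respondent by the inverse class response rate inflates each class back to its sampled size, so the class weight is n_sampled:
  high school: 260 × 860 = 223,600
  some college: 200 × 770 = 154,000
  associate degree: 220 × 720 = 158,400
  bachelor's degree: 220 × 410 = 90,200
  graduate degree: 140 × 760 = 106,400
Adjusted estimate = 732,600 / 1,040 = 704.423 → $700.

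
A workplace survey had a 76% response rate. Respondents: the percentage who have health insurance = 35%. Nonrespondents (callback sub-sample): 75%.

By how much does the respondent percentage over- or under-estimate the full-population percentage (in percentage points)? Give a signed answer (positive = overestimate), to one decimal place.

Nonresponse fraction = 1 − 0.76 = 0.24.
Bias = (nonresponse fraction) × (respondent percentage − nonrespondent percentage)
     = 0.24 × (35 − 75) = 0.24 × -40 = -9.6.

-9.6 percentage points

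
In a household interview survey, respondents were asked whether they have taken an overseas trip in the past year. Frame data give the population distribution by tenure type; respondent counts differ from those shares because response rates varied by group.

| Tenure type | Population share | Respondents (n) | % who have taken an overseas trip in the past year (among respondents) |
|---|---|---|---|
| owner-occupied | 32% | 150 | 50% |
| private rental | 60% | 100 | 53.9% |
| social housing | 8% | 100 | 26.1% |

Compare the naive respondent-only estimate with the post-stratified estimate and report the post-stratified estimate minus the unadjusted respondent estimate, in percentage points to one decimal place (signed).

+6.1 percentage points

Naive respondent-only estimate (weights = respondent counts):
  (150/350)×50 + (100/350)×53.9 + (100/350)×26.1 = 44.2857%
Post-stratifying to population shares instead:
  0.32×50 + 0.6×53.9 + 0.08×26.1 = 50.428%
Difference = 50.428 − 44.2857 = 6.1423 pp.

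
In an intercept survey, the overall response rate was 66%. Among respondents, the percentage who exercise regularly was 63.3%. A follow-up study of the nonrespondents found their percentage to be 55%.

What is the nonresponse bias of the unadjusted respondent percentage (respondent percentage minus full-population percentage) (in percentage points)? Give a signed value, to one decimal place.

+2.8 percentage points

Nonresponse fraction = 1 − 0.66 = 0.34.
Bias = (nonresponse fraction) × (respondent percentage − nonrespondent percentage)
     = 0.34 × (63.3 − 55) = 0.34 × 8.3 = 2.822.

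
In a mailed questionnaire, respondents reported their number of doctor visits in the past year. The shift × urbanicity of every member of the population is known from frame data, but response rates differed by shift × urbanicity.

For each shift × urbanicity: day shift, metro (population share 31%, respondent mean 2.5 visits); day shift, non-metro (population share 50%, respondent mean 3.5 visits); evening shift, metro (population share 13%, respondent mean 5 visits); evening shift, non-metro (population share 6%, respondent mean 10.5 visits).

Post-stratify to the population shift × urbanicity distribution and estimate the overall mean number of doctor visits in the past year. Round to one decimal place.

Weight each group's respondent value by its population share:
  day shift, metro: 0.31 × 2.5 = 0.775
  day shift, non-metro: 0.5 × 3.5 = 1.75
  evening shift, metro: 0.13 × 5 = 0.65
  evening shift, non-metro: 0.06 × 10.5 = 0.63
Post-stratified estimate = 3.805 → 3.8.

3.8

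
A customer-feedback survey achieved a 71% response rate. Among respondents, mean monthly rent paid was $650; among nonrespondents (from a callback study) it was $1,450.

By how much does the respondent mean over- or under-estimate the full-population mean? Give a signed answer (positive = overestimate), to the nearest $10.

-$230

Nonresponse fraction = 1 − 0.71 = 0.29.
Bias = (nonresponse fraction) × (respondent mean − nonrespondent mean)
     = 0.29 × (650 − 1450) = 0.29 × -800 = -232.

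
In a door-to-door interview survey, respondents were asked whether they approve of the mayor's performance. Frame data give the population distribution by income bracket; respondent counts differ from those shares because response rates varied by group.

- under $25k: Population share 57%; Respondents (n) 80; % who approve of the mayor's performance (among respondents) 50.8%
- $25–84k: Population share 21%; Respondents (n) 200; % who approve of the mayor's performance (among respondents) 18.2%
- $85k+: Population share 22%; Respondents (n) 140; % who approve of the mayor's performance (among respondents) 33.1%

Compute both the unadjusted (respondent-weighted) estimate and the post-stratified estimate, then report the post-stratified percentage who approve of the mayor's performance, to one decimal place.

Unadjusted (pooled respondent) estimate weights by respondent counts:
  (80/420)×50.8 + (200/420)×18.2 + (140/420)×33.1 = 29.3762%
Post-stratifying to population shares instead:
  0.57×50.8 + 0.21×18.2 + 0.22×33.1 = 40.06%

40.1%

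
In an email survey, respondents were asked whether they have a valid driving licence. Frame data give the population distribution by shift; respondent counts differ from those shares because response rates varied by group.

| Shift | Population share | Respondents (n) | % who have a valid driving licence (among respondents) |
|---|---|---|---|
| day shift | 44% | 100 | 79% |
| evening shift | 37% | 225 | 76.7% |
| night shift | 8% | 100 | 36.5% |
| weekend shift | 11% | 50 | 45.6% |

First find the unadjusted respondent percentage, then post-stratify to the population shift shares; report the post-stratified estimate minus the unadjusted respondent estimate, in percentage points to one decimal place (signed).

Naive respondent-only estimate (weights = respondent counts):
  (100/475)×79 + (225/475)×76.7 + (100/475)×36.5 + (50/475)×45.6 = 65.4474%
Post-stratifying to population shares instead:
  0.44×79 + 0.37×76.7 + 0.08×36.5 + 0.11×45.6 = 71.075%
Difference = 71.075 − 65.4474 = 5.6276 pp.

+5.6 percentage points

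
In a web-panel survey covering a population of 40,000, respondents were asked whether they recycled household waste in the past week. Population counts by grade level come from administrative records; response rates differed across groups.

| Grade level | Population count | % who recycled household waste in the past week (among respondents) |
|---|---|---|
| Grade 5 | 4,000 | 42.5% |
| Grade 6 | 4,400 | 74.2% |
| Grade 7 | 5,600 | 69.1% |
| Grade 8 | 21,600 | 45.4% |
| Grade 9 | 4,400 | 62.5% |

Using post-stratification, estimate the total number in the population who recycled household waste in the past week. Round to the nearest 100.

Estimated count per cell = population count × respondent percentage:
  Grade 5: 4,000 × 42.5% = 1700
  Grade 6: 4,400 × 74.2% = 3264.8
  Grade 7: 5,600 × 69.1% = 3869.6
  Grade 8: 21,600 × 45.4% = 9806.4
  Grade 9: 4,400 × 62.5% = 2750
Estimated total = 21390.8 → 21,400.

21,400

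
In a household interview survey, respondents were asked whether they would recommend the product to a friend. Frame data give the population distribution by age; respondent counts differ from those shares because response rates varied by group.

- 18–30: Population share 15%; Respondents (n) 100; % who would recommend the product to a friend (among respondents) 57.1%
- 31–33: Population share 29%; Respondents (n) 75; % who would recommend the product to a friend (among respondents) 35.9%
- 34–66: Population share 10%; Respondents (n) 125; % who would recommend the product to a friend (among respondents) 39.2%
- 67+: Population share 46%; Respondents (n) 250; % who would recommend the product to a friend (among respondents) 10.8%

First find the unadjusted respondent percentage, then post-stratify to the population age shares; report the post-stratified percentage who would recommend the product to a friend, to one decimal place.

27.9%

Without adjustment, the pooled respondent share is:
  (100/550)×57.1 + (75/550)×35.9 + (125/550)×39.2 + (250/550)×10.8 = 29.0955%
Reweighting by population age shares:
  0.15×57.1 + 0.29×35.9 + 0.1×39.2 + 0.46×10.8 = 27.864%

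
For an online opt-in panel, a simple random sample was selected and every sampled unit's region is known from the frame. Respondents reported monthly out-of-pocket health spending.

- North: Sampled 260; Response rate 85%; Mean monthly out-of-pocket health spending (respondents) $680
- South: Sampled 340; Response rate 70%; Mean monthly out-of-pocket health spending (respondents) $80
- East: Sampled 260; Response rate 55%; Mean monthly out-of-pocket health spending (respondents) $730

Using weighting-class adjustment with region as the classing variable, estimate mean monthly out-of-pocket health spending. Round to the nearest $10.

With weight = n_sampled/n_responded per class, the weighted class total is n_sampled:
  North: 260 × 680 = 176,800
  South: 340 × 80 = 27,200
  East: 260 × 730 = 189,800
Adjusted estimate = 393,800 / 860 = 457.907 → $460.

$460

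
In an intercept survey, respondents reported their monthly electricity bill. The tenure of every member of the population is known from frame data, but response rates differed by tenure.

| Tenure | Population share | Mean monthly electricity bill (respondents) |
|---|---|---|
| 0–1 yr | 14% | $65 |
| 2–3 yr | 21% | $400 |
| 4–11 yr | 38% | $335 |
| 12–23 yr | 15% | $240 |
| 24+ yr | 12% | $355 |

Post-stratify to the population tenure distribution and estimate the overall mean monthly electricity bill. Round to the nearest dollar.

$299

Weight each group's respondent value by its population share:
  0–1 yr: 0.14 × 65 = 9.1
  2–3 yr: 0.21 × 400 = 84
  4–11 yr: 0.38 × 335 = 127.3
  12–23 yr: 0.15 × 240 = 36
  24+ yr: 0.12 × 355 = 42.6
Post-stratified estimate = 299 → $299.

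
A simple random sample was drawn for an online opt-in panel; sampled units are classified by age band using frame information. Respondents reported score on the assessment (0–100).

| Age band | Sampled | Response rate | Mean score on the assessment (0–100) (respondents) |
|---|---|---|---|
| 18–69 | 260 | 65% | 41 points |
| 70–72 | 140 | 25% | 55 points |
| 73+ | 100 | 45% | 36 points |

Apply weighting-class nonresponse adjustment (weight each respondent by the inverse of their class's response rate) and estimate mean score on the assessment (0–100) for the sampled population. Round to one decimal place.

43.9

Weighting each respondent by the inverse class response rate inflates each class back to its sampled size, so the class weight is n_sampled:
  18–69: 260 × 41 = 10,660
  70–72: 140 × 55 = 7700
  73+: 100 × 36 = 3600
Adjusted estimate = 21,960 / 500 = 43.92 → 43.9.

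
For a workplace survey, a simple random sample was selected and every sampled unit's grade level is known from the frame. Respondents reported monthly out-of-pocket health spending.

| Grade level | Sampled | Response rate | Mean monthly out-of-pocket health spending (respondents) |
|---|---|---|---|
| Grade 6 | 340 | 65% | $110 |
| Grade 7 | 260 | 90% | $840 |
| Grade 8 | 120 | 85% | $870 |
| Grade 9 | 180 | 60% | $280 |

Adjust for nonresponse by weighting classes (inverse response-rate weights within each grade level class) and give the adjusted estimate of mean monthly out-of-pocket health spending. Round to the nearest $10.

$460

Inverse-response-rate weighting restores each class to its sampled count, so class totals weight by n_sampled:
  Grade 6: 340 × 110 = 37,400
  Grade 7: 260 × 840 = 218,400
  Grade 8: 120 × 870 = 104,400
  Grade 9: 180 × 280 = 50,400
Adjusted estimate = 410,600 / 900 = 456.222 → $460.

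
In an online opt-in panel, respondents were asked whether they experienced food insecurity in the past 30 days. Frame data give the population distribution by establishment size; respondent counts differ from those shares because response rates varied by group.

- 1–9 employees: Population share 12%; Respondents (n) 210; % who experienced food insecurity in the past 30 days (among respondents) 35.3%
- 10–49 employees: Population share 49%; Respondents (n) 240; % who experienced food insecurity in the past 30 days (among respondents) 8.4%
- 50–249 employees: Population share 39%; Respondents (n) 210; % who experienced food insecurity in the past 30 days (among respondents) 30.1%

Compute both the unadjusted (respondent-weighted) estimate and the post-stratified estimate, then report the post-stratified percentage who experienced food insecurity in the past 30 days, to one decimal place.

20.1%

Naive respondent-only estimate (weights = respondent counts):
  (210/660)×35.3 + (240/660)×8.4 + (210/660)×30.1 = 23.8636%
Post-stratified estimate weights by population shares:
  0.12×35.3 + 0.49×8.4 + 0.39×30.1 = 20.091%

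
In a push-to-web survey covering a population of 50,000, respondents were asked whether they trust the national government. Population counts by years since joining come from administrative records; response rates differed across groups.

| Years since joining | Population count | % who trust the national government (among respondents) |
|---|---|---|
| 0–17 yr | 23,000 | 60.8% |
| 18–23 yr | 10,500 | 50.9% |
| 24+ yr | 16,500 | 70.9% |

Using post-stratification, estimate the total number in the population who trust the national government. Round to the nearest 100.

Each cell contributes its population count × the respondent rate:
  0–17 yr: 23,000 × 60.8% = 13,984
  18–23 yr: 10,500 × 50.9% = 5344.5
  24+ yr: 16,500 × 70.9% = 11698.5
Estimated total = 31,027 → 31,000.

31,000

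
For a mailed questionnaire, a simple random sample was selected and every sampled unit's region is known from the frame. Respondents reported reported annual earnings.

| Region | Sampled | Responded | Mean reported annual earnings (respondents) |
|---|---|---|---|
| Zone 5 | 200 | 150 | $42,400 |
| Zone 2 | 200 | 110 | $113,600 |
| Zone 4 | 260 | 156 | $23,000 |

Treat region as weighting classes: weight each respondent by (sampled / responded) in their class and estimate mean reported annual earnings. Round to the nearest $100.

$56,300

Response rates by class: Zone 5 150/200 = 75%, Zone 2 110/200 = 55%, Zone 4 156/260 = 60%.
Inverse-response-rate weighting restores each class to its sampled count, so class totals weight by n_sampled:
  Zone 5: 200 × 42,400 = 8,480,000
  Zone 2: 200 × 113,600 = 22,720,000
  Zone 4: 260 × 23,000 = 5,980,000
Adjusted estimate = 37,180,000 / 660 = 56333.3 → $56,300.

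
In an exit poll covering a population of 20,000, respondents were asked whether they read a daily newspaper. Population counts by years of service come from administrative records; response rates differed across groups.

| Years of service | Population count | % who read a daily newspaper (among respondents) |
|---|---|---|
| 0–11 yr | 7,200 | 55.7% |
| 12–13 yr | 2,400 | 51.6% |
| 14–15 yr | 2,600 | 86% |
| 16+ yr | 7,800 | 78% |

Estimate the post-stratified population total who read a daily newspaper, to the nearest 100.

13,600

Each cell contributes its population count × the respondent rate:
  0–11 yr: 7,200 × 55.7% = 4010.4
  12–13 yr: 2,400 × 51.6% = 1238.4
  14–15 yr: 2,600 × 86% = 2236
  16+ yr: 7,800 × 78% = 6084
Estimated total = 13568.8 → 13,600.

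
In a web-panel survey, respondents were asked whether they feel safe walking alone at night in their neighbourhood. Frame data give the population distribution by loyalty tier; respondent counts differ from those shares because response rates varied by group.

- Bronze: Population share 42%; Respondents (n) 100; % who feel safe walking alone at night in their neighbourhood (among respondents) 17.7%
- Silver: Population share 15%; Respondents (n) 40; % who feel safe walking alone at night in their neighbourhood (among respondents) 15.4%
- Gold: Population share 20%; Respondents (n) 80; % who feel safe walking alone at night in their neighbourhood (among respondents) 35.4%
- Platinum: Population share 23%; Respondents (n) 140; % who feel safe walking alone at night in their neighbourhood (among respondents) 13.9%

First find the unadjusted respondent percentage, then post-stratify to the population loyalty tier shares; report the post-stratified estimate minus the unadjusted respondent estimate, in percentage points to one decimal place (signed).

+0.1 percentage points

Unadjusted (pooled respondent) estimate weights by respondent counts:
  (100/360)×17.7 + (40/360)×15.4 + (80/360)×35.4 + (140/360)×13.9 = 19.9%
Post-stratifying to population shares instead:
  0.42×17.7 + 0.15×15.4 + 0.2×35.4 + 0.23×13.9 = 20.021%
Difference = 20.021 − 19.9 = 0.121 pp.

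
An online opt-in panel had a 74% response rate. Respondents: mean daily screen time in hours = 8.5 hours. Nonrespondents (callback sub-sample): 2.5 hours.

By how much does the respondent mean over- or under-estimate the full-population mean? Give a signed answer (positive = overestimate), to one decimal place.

+1.6

Nonresponse fraction = 1 − 0.74 = 0.26.
Bias = (nonresponse fraction) × (respondent mean − nonrespondent mean)
     = 0.26 × (8.5 − 2.5) = 0.26 × 6 = 1.56.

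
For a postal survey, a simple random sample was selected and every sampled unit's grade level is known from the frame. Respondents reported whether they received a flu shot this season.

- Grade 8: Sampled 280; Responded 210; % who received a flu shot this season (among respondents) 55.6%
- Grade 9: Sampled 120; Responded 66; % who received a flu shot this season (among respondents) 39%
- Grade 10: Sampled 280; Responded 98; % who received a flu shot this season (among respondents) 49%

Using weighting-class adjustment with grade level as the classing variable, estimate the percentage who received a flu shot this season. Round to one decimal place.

Response rates by class: Grade 8 210/280 = 75%, Grade 9 66/120 = 55%, Grade 10 98/280 = 35%.
With weight = n_sampled/n_responded per class, the weighted class total is n_sampled:
  Grade 8: 280 × 55.6 = 15,568
  Grade 9: 120 × 39 = 4680
  Grade 10: 280 × 49 = 13,720
Adjusted estimate = 33,968 / 680 = 49.9529 → 50.0%.

50.0%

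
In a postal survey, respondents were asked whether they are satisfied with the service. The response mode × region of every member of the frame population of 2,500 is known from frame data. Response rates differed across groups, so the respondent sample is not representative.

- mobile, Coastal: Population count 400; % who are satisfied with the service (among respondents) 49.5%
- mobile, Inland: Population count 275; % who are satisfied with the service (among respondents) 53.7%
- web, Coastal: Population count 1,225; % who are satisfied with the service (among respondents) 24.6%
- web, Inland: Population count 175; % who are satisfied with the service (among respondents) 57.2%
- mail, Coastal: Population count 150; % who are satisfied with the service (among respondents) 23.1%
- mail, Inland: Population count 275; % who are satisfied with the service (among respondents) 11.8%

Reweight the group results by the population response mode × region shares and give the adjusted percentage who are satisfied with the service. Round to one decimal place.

Post-stratification weights by population share, not respondent share:
  mobile, Coastal: (400/2,500) × 49.5 = 7.92
  mobile, Inland: (275/2,500) × 53.7 = 5.907
  web, Coastal: (1,225/2,500) × 24.6 = 12.054
  web, Inland: (175/2,500) × 57.2 = 4.004
  mail, Coastal: (150/2,500) × 23.1 = 1.386
  mail, Inland: (275/2,500) × 11.8 = 1.298
Post-stratified estimate = 32.569 → 32.6%.

32.6%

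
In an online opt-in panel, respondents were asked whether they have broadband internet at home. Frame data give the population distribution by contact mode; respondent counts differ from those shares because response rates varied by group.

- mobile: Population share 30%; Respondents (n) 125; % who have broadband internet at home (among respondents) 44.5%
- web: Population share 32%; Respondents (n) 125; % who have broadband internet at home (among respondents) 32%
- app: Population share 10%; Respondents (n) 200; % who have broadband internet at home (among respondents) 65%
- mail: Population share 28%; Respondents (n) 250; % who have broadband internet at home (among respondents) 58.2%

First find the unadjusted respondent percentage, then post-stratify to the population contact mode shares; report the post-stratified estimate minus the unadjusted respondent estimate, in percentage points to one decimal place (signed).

Naive respondent-only estimate (weights = respondent counts):
  (125/700)×44.5 + (125/700)×32 + (200/700)×65 + (250/700)×58.2 = 53.0179%
Reweighting by population contact mode shares:
  0.3×44.5 + 0.32×32 + 0.1×65 + 0.28×58.2 = 46.386%
Difference = 46.386 − 53.0179 = -6.6319 pp.

-6.6 percentage points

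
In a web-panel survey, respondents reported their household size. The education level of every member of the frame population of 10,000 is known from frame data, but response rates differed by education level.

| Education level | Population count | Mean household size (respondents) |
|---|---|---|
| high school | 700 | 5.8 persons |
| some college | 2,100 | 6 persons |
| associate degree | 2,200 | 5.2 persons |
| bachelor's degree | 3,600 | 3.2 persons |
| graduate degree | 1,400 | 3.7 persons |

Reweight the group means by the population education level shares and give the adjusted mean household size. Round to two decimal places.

4.48

Weight each group's respondent value by its population share:
  high school: (700/10,000) × 5.8 = 0.406
  some college: (2,100/10,000) × 6 = 1.26
  associate degree: (2,200/10,000) × 5.2 = 1.144
  bachelor's degree: (3,600/10,000) × 3.2 = 1.152
  graduate degree: (1,400/10,000) × 3.7 = 0.518
Post-stratified estimate = 4.48 → 4.48.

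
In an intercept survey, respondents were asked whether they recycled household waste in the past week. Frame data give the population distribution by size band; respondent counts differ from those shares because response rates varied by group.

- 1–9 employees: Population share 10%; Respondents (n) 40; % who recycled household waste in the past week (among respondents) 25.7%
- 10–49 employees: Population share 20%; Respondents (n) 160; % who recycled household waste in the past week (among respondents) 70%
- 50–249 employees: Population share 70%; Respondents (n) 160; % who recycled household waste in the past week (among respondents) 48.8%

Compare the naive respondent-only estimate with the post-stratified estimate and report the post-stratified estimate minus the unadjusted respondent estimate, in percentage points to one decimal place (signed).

-4.9 percentage points

Without adjustment, the pooled respondent share is:
  (40/360)×25.7 + (160/360)×70 + (160/360)×48.8 = 55.6556%
Reweighting by population size band shares:
  0.1×25.7 + 0.2×70 + 0.7×48.8 = 50.73%
Difference = 50.73 − 55.6556 = -4.9256 pp.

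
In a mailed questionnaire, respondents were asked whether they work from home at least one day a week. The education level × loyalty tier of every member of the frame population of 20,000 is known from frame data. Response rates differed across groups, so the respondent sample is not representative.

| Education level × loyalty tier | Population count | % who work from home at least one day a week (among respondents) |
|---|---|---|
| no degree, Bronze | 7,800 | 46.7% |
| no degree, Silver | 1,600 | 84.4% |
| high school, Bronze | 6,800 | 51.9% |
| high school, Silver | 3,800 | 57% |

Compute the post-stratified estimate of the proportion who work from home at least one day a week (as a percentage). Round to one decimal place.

53.4%

Post-stratification weights by population share, not respondent share:
  no degree, Bronze: (7,800/20,000) × 46.7 = 18.213
  no degree, Silver: (1,600/20,000) × 84.4 = 6.752
  high school, Bronze: (6,800/20,000) × 51.9 = 17.646
  high school, Silver: (3,800/20,000) × 57 = 10.83
Post-stratified estimate = 53.441 → 53.4%.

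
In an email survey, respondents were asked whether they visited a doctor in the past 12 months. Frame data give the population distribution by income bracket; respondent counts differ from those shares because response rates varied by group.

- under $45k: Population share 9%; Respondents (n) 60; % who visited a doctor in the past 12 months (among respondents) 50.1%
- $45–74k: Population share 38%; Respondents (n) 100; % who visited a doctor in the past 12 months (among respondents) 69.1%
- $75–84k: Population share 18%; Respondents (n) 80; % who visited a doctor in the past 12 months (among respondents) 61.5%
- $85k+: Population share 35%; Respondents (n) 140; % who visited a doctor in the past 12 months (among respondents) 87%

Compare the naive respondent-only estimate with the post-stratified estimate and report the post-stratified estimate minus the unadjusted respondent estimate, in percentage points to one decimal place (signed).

Without adjustment, the pooled respondent share is:
  (60/380)×50.1 + (100/380)×69.1 + (80/380)×61.5 + (140/380)×87 = 71.0947%
Post-stratified estimate weights by population shares:
  0.09×50.1 + 0.38×69.1 + 0.18×61.5 + 0.35×87 = 72.287%
Difference = 72.287 − 71.0947 = 1.1923 pp.

+1.2 percentage points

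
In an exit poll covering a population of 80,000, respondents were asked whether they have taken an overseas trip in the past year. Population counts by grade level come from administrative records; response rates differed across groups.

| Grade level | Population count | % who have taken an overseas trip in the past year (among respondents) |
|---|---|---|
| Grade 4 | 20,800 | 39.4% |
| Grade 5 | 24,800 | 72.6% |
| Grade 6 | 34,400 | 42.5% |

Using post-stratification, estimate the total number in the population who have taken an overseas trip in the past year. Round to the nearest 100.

Each cell contributes its population count × the respondent rate:
  Grade 4: 20,800 × 39.4% = 8195.2
  Grade 5: 24,800 × 72.6% = 18004.8
  Grade 6: 34,400 × 42.5% = 14,620
Estimated total = 40,820 → 40,800.

40,800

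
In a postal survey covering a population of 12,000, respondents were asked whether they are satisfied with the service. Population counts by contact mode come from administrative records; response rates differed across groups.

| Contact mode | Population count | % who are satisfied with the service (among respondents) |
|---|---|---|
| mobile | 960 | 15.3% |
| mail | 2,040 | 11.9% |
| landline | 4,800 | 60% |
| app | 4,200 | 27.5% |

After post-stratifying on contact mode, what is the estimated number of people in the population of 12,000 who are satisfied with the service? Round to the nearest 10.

4,420

Estimated count per cell = population count × respondent percentage:
  mobile: 960 × 15.3% = 146.88
  mail: 2,040 × 11.9% = 242.76
  landline: 4,800 × 60% = 2880
  app: 4,200 × 27.5% = 1155
Estimated total = 4424.64 → 4,420.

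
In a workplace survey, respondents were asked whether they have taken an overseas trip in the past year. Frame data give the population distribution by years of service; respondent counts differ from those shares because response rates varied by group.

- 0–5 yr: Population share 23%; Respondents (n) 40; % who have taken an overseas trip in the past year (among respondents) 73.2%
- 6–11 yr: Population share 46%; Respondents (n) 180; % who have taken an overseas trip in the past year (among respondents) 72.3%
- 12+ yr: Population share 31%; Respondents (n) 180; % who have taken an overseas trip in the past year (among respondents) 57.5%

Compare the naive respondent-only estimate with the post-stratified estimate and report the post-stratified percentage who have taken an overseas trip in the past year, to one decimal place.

67.9%

Unadjusted (pooled respondent) estimate weights by respondent counts:
  (40/400)×73.2 + (180/400)×72.3 + (180/400)×57.5 = 65.73%
Post-stratified estimate weights by population shares:
  0.23×73.2 + 0.46×72.3 + 0.31×57.5 = 67.919%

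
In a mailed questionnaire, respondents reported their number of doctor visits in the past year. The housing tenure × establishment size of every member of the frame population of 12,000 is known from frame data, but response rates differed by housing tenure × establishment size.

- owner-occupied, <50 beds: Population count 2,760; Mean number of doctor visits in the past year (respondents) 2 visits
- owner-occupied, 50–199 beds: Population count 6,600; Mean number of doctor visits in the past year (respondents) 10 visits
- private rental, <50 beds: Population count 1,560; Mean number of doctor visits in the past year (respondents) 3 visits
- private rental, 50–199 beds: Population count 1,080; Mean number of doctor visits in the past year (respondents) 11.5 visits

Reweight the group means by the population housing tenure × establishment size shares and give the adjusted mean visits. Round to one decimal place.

Post-stratification weights by population share, not respondent share:
  owner-occupied, <50 beds: (2,760/12,000) × 2 = 0.46
  owner-occupied, 50–199 beds: (6,600/12,000) × 10 = 5.5
  private rental, <50 beds: (1,560/12,000) × 3 = 0.39
  private rental, 50–199 beds: (1,080/12,000) × 11.5 = 1.035
Post-stratified estimate = 7.385 → 7.4.

7.4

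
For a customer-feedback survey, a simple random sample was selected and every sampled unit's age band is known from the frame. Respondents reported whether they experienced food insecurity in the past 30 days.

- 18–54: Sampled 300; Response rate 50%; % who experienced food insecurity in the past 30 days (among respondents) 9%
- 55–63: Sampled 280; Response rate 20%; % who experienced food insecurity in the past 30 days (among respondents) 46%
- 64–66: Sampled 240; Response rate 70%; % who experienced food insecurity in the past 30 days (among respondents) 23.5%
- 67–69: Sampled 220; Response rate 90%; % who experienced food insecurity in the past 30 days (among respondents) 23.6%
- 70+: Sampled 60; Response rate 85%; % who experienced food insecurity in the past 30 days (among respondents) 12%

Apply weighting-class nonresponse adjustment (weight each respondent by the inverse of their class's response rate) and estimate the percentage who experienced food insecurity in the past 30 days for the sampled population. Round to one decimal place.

Each respondent's weight = sampled/responded in their class; summing within a class gives n_sampled, so:
  18–54: 300 × 9 = 2700
  55–63: 280 × 46 = 12,880
  64–66: 240 × 23.5 = 5640
  67–69: 220 × 23.6 = 5192
  70+: 60 × 12 = 720
Adjusted estimate = 27,132 / 1,100 = 24.6655 → 24.7%.

24.7%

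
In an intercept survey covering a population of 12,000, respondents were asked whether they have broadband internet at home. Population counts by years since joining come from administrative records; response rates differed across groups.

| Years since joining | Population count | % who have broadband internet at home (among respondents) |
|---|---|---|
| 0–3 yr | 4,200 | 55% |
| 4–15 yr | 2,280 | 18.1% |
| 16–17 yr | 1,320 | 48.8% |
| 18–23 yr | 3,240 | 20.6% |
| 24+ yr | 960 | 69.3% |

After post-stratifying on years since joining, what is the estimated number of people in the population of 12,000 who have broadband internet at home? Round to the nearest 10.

Apply each group's respondent rate to its population count:
  0–3 yr: 4,200 × 55% = 2310
  4–15 yr: 2,280 × 18.1% = 412.68
  16–17 yr: 1,320 × 48.8% = 644.16
  18–23 yr: 3,240 × 20.6% = 667.44
  24+ yr: 960 × 69.3% = 665.28
Estimated total = 4699.56 → 4,700.

4,700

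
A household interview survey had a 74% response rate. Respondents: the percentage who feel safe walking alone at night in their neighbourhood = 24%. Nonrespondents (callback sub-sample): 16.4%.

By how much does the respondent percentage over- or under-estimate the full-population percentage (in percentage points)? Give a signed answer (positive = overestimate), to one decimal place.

Nonresponse fraction = 1 − 0.74 = 0.26.
Bias = (nonresponse fraction) × (respondent percentage − nonrespondent percentage)
     = 0.26 × (24 − 16.4) = 0.26 × 7.6 = 1.976.

+2.0 percentage points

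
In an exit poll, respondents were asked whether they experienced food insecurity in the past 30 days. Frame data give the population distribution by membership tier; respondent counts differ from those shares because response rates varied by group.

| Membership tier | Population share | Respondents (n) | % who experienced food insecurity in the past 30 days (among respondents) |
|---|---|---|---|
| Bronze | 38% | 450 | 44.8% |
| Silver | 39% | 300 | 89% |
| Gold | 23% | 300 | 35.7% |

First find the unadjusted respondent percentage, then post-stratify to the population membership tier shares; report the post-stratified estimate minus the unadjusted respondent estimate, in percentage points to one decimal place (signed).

+5.1 percentage points

Unadjusted (pooled respondent) estimate weights by respondent counts:
  (450/1050)×44.8 + (300/1050)×89 + (300/1050)×35.7 = 54.8286%
Post-stratifying to population shares instead:
  0.38×44.8 + 0.39×89 + 0.23×35.7 = 59.945%
Difference = 59.945 − 54.8286 = 5.1164 pp.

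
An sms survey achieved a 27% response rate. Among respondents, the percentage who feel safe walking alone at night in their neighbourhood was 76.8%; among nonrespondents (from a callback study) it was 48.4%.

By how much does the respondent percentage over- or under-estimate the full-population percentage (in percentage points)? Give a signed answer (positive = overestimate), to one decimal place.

+20.7 percentage points

Nonresponse fraction = 1 − 0.27 = 0.73.
Bias = (nonresponse fraction) × (respondent percentage − nonrespondent percentage)
     = 0.73 × (76.8 − 48.4) = 0.73 × 28.4 = 20.732.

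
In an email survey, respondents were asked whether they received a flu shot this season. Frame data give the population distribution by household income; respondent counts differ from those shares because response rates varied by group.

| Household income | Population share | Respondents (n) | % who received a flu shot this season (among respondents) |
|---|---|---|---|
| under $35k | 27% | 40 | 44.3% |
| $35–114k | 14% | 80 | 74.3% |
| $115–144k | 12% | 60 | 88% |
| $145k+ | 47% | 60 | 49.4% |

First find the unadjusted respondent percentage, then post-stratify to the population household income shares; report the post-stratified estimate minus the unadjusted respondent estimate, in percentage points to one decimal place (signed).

-10.4 percentage points

Without adjustment, the pooled respondent share is:
  (40/240)×44.3 + (80/240)×74.3 + (60/240)×88 + (60/240)×49.4 = 66.5%
Reweighting by population household income shares:
  0.27×44.3 + 0.14×74.3 + 0.12×88 + 0.47×49.4 = 56.141%
Difference = 56.141 − 66.5 = -10.359 pp.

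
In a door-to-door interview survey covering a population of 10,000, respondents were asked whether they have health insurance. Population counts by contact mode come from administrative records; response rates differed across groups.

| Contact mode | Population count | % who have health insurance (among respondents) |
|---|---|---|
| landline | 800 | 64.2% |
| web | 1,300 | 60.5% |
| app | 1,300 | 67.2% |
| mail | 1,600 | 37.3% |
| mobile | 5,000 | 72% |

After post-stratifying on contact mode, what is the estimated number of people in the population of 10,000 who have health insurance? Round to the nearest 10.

6,370

Estimated count per cell = population count × respondent percentage:
  landline: 800 × 64.2% = 513.6
  web: 1,300 × 60.5% = 786.5
  app: 1,300 × 67.2% = 873.6
  mail: 1,600 × 37.3% = 596.8
  mobile: 5,000 × 72% = 3600
Estimated total = 6370.5 → 6,370.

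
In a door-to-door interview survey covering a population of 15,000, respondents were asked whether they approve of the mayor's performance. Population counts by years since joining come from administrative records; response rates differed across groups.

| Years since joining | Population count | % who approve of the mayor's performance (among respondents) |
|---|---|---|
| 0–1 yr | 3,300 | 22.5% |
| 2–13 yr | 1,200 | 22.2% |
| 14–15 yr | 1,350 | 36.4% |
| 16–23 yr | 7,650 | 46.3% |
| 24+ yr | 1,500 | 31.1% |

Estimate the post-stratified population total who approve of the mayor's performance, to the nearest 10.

5,510

Apply each group's respondent rate to its population count:
  0–1 yr: 3,300 × 22.5% = 742.5
  2–13 yr: 1,200 × 22.2% = 266.4
  14–15 yr: 1,350 × 36.4% = 491.4
  16–23 yr: 7,650 × 46.3% = 3541.95
  24+ yr: 1,500 × 31.1% = 466.5
Estimated total = 5508.75 → 5,510.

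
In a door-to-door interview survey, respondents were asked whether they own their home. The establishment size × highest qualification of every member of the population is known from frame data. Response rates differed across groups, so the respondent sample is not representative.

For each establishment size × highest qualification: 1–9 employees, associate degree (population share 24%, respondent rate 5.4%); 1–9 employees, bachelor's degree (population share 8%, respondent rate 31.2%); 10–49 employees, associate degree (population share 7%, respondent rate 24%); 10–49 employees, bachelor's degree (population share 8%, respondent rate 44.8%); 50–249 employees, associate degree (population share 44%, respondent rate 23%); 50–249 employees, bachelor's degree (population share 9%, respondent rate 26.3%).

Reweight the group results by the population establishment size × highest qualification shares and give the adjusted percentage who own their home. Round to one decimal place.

Post-stratification weights by population share, not respondent share:
  1–9 employees, associate degree: 0.24 × 5.4 = 1.296
  1–9 employees, bachelor's degree: 0.08 × 31.2 = 2.496
  10–49 employees, associate degree: 0.07 × 24 = 1.68
  10–49 employees, bachelor's degree: 0.08 × 44.8 = 3.584
  50–249 employees, associate degree: 0.44 × 23 = 10.12
  50–249 employees, bachelor's degree: 0.09 × 26.3 = 2.367
Post-stratified estimate = 21.543 → 21.5%.

21.5%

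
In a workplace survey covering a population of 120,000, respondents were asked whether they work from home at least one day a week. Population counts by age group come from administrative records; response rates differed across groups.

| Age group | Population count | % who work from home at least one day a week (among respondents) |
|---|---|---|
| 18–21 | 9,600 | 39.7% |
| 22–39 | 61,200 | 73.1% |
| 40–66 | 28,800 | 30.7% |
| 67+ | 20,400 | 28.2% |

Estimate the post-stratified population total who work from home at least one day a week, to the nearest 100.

Each cell contributes its population count × the respondent rate:
  18–21: 9,600 × 39.7% = 3811.2
  22–39: 61,200 × 73.1% = 44737.2
  40–66: 28,800 × 30.7% = 8841.6
  67+: 20,400 × 28.2% = 5752.8
Estimated total = 63142.8 → 63,100.

63,100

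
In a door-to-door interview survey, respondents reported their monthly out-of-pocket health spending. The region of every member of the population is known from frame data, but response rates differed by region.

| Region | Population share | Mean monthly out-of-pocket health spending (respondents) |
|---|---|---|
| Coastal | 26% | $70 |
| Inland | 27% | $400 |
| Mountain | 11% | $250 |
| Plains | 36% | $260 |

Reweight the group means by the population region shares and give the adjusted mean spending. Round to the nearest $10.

Each cell contributes population-share × respondent value:
  Coastal: 0.26 × 70 = 18.2
  Inland: 0.27 × 400 = 108
  Mountain: 0.11 × 250 = 27.5
  Plains: 0.36 × 260 = 93.6
Post-stratified estimate = 247.3 → $250.

$250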